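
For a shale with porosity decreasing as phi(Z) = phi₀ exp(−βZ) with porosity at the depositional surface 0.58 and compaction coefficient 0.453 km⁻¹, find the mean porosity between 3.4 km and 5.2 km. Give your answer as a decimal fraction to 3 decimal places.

0.085

⟨phi⟩ = (1/(Z₂−Z₁)) ∫ phi₀ e^(−βZ) dZ = phi₀·(e^(−β·Z₁) − e^(−β·Z₂)) / (β·(Z₂−Z₁))
e^(−0.453×3.4) = 0.2143; e^(−0.453×5.2) = 0.0948
⟨phi⟩ = 0.58 × (0.2143 − 0.0948) / (0.453 × 1.8) = 0.58 × 0.1466 = 0.0850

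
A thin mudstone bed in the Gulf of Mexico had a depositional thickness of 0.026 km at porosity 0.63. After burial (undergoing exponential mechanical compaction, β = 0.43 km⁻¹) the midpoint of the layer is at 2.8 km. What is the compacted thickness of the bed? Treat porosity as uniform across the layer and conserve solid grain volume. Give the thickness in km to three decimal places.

0.012 km

Porosity at 2.8 km: n = 0.63·exp(−0.43×2.8) = 0.1890
Solid-volume conservation: h(1−n) = h₀(1−n₀) ⇒ h = h₀·(1−n₀)/(1−n)
h = 0.026 × (1 − 0.63)/(1 − 0.1890) = 0.026 × 0.4562 = 0.0119 km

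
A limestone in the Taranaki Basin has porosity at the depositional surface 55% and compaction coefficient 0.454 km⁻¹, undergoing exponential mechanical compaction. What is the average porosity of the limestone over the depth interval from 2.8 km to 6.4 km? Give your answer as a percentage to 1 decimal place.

7.6%

⟨n⟩ = (1/(d₂−d₁)) ∫ n₀ e^(−kd) dd = n₀·(e^(−k·d₁) − e^(−k·d₂)) / (k·(d₂−d₁))
e^(−0.454×2.8) = 0.2805; e^(−0.454×6.4) = 0.0547
⟨n⟩ = 0.55 × (0.2805 − 0.0547) / (0.454 × 3.6) = 0.55 × 0.1381 = 0.0760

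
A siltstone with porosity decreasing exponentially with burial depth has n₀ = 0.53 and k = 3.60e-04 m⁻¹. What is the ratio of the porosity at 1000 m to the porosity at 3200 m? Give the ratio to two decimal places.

2.21

Working in km (1 km = 1000 m; k in km⁻¹ = k in m⁻¹ × 1000):
n(z₁)/n(z₂) = e^(−k·z₁)/e^(−k·z₂) = e^{k(z₂−z₁)}
= exp(0.36 × 2.2) = exp(0.792) = 2.2078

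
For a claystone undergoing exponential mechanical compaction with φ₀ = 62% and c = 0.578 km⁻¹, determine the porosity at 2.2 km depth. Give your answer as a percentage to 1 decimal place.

φ = φ₀·exp(−c·Z) = 0.62 × exp(−0.578 × 2.2) = 0.62 × exp(−1.272)
  = 0.62 × 0.2804 = 0.1738

17.4%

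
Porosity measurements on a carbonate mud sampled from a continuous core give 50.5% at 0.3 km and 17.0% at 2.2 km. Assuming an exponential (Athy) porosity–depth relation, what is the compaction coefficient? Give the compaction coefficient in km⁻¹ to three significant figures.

Athy: n(Z) = n₀ e^(−kZ) ⇒ n₁/n₂ = e^{k(Z₂−Z₁)} ⇒ k = ln(n₁/n₂)/(Z₂−Z₁)
k = ln(0.505/0.17) / (2.2 − 0.3) = ln(2.971) / 1.9 = 1.0888 / 1.9 = 0.573 km⁻¹

0.573 km⁻¹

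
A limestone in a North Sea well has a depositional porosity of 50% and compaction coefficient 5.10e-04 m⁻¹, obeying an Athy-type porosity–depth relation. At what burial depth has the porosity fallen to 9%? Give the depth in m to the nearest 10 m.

Working in km (1 km = 1000 m; c in km⁻¹ = c in m⁻¹ × 1000):
Invert Athy's law: Z = ln(n₀/n) / c
Z = ln(0.5/0.09) / 0.51 = ln(5.556) / 0.51 = 1.7148 / 0.51 = 3.362 km

3360 m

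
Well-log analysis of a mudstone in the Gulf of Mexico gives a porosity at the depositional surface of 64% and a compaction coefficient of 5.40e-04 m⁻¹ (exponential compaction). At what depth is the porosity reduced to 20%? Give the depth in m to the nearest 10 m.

2150 m

Working in km (1 km = 1000 m; c in km⁻¹ = c in m⁻¹ × 1000):
Invert Athy's law: z = ln(phi₀/phi) / c
z = ln(0.64/0.2) / 0.54 = ln(3.2) / 0.54 = 1.1632 / 0.54 = 2.154 km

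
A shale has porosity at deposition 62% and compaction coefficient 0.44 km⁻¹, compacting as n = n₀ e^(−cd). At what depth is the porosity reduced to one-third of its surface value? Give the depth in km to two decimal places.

n/n₀ = 1/3 ⇒ exp(−c·d) = 1/3 ⇒ d = ln(3) / c
d = 1.0986 / 0.44 = 2.497 km

2.50 km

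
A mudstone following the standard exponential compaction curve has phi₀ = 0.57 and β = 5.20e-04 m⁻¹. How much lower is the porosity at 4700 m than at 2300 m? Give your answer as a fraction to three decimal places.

Working in km (1 km = 1000 m; β in km⁻¹ = β in m⁻¹ × 1000):
phi(2.3) = 0.57·e^(−0.52×2.3) = 0.1724
phi(4.7) = 0.57·e^(−0.52×4.7) = 0.0495
Δphi = 0.1724 − 0.0495 = 0.1229

0.123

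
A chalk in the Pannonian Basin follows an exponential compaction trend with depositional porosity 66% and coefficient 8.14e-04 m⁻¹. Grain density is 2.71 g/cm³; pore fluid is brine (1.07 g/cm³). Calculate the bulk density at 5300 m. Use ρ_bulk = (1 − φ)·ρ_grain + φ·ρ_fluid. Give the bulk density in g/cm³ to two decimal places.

2.70 g/cm³

Working in km (1 km = 1000 m; c in km⁻¹ = c in m⁻¹ × 1000):
Porosity at depth: φ = 0.66·exp(−0.814×5.3) = 0.66×0.0134 = 0.0088
Bulk density: ρ_b = (1−φ)ρ_g + φ·ρ_f = 0.9912×2.71 + 0.0088×1.07
       = 2.686 + 0.009 = 2.696 g/cm³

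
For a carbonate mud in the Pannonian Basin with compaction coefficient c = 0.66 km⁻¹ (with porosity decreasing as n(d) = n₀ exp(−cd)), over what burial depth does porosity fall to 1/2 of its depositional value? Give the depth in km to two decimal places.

1.05 km

n/n₀ = 1/2 ⇒ exp(−c·d) = 1/2 ⇒ d = ln(2) / c
d = 0.6931 / 0.66 = 1.050 km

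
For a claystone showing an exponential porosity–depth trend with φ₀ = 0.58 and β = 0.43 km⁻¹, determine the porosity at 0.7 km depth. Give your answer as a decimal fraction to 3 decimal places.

φ = φ₀·exp(−β·Z) = 0.58 × exp(−0.43 × 0.7) = 0.58 × exp(−0.301)
  = 0.58 × 0.7401 = 0.4292

0.429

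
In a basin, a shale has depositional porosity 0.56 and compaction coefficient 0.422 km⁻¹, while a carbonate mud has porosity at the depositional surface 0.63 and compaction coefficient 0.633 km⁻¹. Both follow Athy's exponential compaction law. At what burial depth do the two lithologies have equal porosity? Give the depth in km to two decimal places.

0.56 km

Set phi₀ₐ e^(−βₐZ) = phi₀ᵦ e^(−βᵦZ) ⇒ ln(phi₀ₐ/phi₀ᵦ) = (βₐ − βᵦ)·Z
Z = ln(0.56/0.63) / (0.422 − 0.633) = -0.1178 / -0.211 = 0.558 km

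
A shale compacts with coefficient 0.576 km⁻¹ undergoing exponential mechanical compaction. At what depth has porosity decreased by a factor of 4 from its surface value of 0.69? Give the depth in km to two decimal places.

phi/phi₀ = 1/4 ⇒ exp(−k·Z) = 1/4 ⇒ Z = ln(4) / k
Z = 1.3863 / 0.576 = 2.407 km

2.41 km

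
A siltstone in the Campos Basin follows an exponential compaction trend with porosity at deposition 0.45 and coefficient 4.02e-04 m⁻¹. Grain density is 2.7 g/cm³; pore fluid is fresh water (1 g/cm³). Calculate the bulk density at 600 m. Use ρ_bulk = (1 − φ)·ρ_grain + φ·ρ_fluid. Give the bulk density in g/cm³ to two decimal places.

2.10 g/cm³

Working in km (1 km = 1000 m; c in km⁻¹ = c in m⁻¹ × 1000):
Porosity at depth: n = 0.45·exp(−0.402×0.6) = 0.45×0.7857 = 0.3536
Bulk density: ρ_b = (1−n)ρ_g + n·ρ_f = 0.6464×2.7 + 0.3536×1
       = 1.745 + 0.354 = 2.099 g/cm³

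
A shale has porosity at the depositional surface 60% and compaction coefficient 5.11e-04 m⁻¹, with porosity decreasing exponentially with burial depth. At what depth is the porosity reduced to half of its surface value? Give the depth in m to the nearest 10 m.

Working in km (1 km = 1000 m; c in km⁻¹ = c in m⁻¹ × 1000):
φ/φ₀ = 1/2 ⇒ exp(−c·z) = 1/2 ⇒ z = ln(2) / c
z = 0.6931 / 0.511 = 1.356 km

1360 m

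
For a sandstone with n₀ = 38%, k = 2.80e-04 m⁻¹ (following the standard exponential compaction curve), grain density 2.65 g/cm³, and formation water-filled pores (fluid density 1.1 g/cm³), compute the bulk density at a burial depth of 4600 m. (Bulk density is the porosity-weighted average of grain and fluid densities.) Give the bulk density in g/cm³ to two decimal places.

Working in km (1 km = 1000 m; k in km⁻¹ = k in m⁻¹ × 1000):
Porosity at depth: n = 0.38·exp(−0.28×4.6) = 0.38×0.2758 = 0.1048
Bulk density: ρ_b = (1−n)ρ_g + n·ρ_f = 0.8952×2.65 + 0.1048×1.1
       = 2.372 + 0.115 = 2.488 g/cm³

2.49 g/cm³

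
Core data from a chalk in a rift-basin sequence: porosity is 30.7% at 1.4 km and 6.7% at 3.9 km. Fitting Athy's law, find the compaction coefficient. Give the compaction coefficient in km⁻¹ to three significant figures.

Athy: phi(d) = phi₀ e^(−cd) ⇒ phi₁/phi₂ = e^{c(d₂−d₁)} ⇒ c = ln(phi₁/phi₂)/(d₂−d₁)
c = ln(0.307/0.067) / (3.9 − 1.4) = ln(4.582) / 2.5 = 1.5222 / 2.5 = 0.6089 km⁻¹

0.609 km⁻¹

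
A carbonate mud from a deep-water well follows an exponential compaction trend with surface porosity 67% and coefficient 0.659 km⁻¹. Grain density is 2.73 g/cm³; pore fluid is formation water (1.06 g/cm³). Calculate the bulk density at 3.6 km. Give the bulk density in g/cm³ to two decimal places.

Porosity at depth: phi = 0.67·exp(−0.659×3.6) = 0.67×0.0933 = 0.0625
Bulk density: ρ_b = (1−phi)ρ_g + phi·ρ_f = 0.9375×2.73 + 0.0625×1.06
       = 2.559 + 0.066 = 2.626 g/cm³

2.63 g/cm³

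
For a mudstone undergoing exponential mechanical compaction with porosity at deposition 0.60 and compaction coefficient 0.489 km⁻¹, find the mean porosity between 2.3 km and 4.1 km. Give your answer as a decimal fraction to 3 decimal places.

⟨φ⟩ = (1/(Z₂−Z₁)) ∫ φ₀ e^(−βZ) dZ = φ₀·(e^(−β·Z₁) − e^(−β·Z₂)) / (β·(Z₂−Z₁))
e^(−0.489×2.3) = 0.3247; e^(−0.489×4.1) = 0.1347
⟨φ⟩ = 0.6 × (0.3247 − 0.1347) / (0.489 × 1.8) = 0.6 × 0.2159 = 0.1296

0.130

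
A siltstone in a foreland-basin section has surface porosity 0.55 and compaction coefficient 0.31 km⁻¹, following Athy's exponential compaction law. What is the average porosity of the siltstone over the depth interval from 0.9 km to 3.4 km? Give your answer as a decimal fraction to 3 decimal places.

⟨phi⟩ = (1/(Z₂−Z₁)) ∫ phi₀ e^(−cZ) dZ = phi₀·(e^(−c·Z₁) − e^(−c·Z₂)) / (c·(Z₂−Z₁))
e^(−0.31×0.9) = 0.7565; e^(−0.31×3.4) = 0.3485
⟨phi⟩ = 0.55 × (0.7565 − 0.3485) / (0.31 × 2.5) = 0.55 × 0.5265 = 0.2895

0.290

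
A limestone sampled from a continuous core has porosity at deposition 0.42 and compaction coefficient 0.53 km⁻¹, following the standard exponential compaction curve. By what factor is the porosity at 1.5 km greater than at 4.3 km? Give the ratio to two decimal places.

n(d₁)/n(d₂) = e^(−c·d₁)/e^(−c·d₂) = e^{c(d₂−d₁)}
= exp(0.53 × 2.8) = exp(1.484) = 4.4106

4.41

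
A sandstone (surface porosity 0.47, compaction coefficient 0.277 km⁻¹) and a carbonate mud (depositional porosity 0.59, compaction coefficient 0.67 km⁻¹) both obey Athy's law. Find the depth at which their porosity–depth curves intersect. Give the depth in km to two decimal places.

0.58 km

Set phi₀ₐ e^(−cₐz) = phi₀ᵦ e^(−cᵦz) ⇒ ln(phi₀ₐ/phi₀ᵦ) = (cₐ − cᵦ)·z
z = ln(0.47/0.59) / (0.277 − 0.67) = -0.2274 / -0.393 = 0.579 km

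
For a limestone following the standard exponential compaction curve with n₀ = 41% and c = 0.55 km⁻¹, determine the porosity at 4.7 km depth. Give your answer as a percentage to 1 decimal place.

3.1%

n = n₀·exp(−c·Z) = 0.41 × exp(−0.55 × 4.7) = 0.41 × exp(−2.585)
  = 0.41 × 0.0754 = 0.0309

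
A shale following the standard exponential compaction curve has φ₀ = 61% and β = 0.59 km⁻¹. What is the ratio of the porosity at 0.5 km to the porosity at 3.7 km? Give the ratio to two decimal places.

6.61

φ(Z₁)/φ(Z₂) = e^(−β·Z₁)/e^(−β·Z₂) = e^{β(Z₂−Z₁)}
= exp(0.59 × 3.2) = exp(1.888) = 6.6061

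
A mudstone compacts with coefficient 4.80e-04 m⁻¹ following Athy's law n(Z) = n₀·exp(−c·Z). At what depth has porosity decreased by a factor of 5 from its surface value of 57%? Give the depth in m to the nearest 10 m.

Working in km (1 km = 1000 m; c in km⁻¹ = c in m⁻¹ × 1000):
n/n₀ = 1/5 ⇒ exp(−c·Z) = 1/5 ⇒ Z = ln(5) / c
Z = 1.6094 / 0.48 = 3.353 km

3350 m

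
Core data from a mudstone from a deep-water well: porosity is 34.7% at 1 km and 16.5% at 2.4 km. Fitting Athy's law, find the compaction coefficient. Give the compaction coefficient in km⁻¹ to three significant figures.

0.531 km⁻¹

Athy: φ(Z) = φ₀ e^(−βZ) ⇒ φ₁/φ₂ = e^{β(Z₂−Z₁)} ⇒ β = ln(φ₁/φ₂)/(Z₂−Z₁)
β = ln(0.347/0.165) / (2.4 − 1) = ln(2.103) / 1.4 = 0.7434 / 1.4 = 0.531 km⁻¹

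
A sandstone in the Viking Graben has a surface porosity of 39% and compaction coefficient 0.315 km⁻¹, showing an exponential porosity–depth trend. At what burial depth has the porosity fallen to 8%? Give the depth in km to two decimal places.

5.03 km

Invert Athy's law: z = ln(phi₀/phi) / c
z = ln(0.39/0.08) / 0.315 = ln(4.875) / 0.315 = 1.5841 / 0.315 = 5.029 km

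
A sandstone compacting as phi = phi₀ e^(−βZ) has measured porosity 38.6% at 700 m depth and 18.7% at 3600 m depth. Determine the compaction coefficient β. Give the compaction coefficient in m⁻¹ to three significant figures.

Working in km (1 km = 1000 m; β in km⁻¹ = β in m⁻¹ × 1000):
Athy: phi(Z) = phi₀ e^(−βZ) ⇒ phi₁/phi₂ = e^{β(Z₂−Z₁)} ⇒ β = ln(phi₁/phi₂)/(Z₂−Z₁)
β = ln(0.386/0.187) / (3.6 − 0.7) = ln(2.064) / 2.9 = 0.7247 / 2.9 = 0.2499 km⁻¹

0.000250 m⁻¹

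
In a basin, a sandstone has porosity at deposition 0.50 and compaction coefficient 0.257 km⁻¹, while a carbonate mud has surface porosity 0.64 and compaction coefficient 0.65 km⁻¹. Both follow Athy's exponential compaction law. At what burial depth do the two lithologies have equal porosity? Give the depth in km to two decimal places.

0.63 km

Set n₀ₐ e^(−cₐd) = n₀ᵦ e^(−cᵦd) ⇒ ln(n₀ₐ/n₀ᵦ) = (cₐ − cᵦ)·d
d = ln(0.5/0.64) / (0.257 − 0.65) = -0.2469 / -0.393 = 0.628 km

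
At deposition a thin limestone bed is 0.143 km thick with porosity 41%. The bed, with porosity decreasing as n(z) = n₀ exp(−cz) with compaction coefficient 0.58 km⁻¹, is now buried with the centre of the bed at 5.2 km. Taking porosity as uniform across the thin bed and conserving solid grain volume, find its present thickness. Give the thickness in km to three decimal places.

Porosity at 5.2 km: n = 0.41·exp(−0.58×5.2) = 0.0201
Solid-volume conservation: h(1−n) = h₀(1−n₀) ⇒ h = h₀·(1−n₀)/(1−n)
h = 0.143 × (1 − 0.41)/(1 − 0.0201) = 0.143 × 0.6021 = 0.0861 km

0.086 km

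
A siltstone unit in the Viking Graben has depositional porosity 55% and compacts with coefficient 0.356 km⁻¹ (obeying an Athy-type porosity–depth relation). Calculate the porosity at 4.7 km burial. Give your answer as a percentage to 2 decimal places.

10.32%

phi = phi₀·exp(−β·d) = 0.55 × exp(−0.356 × 4.7) = 0.55 × exp(−1.673)
  = 0.55 × 0.1876 = 0.1032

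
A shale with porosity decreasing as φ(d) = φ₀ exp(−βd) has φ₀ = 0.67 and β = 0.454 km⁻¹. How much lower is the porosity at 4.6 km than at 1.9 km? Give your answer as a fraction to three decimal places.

φ(1.9) = 0.67·e^(−0.454×1.9) = 0.2828
φ(4.6) = 0.67·e^(−0.454×4.6) = 0.0830
Δφ = 0.2828 − 0.0830 = 0.1998

0.200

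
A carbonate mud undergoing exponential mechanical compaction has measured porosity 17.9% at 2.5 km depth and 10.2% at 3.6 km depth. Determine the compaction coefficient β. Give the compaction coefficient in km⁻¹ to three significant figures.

Athy: φ(z) = φ₀ e^(−βz) ⇒ φ₁/φ₂ = e^{β(z₂−z₁)} ⇒ β = ln(φ₁/φ₂)/(z₂−z₁)
β = ln(0.179/0.102) / (3.6 − 2.5) = ln(1.755) / 1.1 = 0.5624 / 1.1 = 0.5113 km⁻¹

0.511 km⁻¹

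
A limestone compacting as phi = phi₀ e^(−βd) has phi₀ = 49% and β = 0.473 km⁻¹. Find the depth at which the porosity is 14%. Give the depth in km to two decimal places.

2.65 km

Invert Athy's law: d = ln(phi₀/phi) / β
d = ln(0.49/0.14) / 0.473 = ln(3.5) / 0.473 = 1.2528 / 0.473 = 2.649 km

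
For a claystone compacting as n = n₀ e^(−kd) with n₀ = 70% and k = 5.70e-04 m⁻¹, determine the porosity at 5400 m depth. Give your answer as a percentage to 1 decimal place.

Working in km (1 km = 1000 m; k in km⁻¹ = k in m⁻¹ × 1000):
n = n₀·exp(−k·d) = 0.7 × exp(−0.57 × 5.4) = 0.7 × exp(−3.078)
  = 0.7 × 0.0461 = 0.0322

3.2%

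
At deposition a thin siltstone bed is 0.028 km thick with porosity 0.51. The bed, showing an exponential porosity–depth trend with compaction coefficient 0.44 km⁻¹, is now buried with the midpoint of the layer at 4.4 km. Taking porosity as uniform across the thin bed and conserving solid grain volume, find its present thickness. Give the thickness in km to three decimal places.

0.015 km

Porosity at 4.4 km: phi = 0.51·exp(−0.44×4.4) = 0.0736
Solid-volume conservation: h(1−phi) = h₀(1−phi₀) ⇒ h = h₀·(1−phi₀)/(1−phi)
h = 0.028 × (1 − 0.51)/(1 − 0.0736) = 0.028 × 0.5289 = 0.0148 km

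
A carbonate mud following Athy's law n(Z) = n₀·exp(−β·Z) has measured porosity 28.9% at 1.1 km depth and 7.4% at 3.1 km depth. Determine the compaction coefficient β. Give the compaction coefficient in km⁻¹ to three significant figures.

0.681 km⁻¹

Athy: n(Z) = n₀ e^(−βZ) ⇒ n₁/n₂ = e^{β(Z₂−Z₁)} ⇒ β = ln(n₁/n₂)/(Z₂−Z₁)
β = ln(0.289/0.074) / (3.1 − 1.1) = ln(3.905) / 2 = 1.3624 / 2 = 0.6812 km⁻¹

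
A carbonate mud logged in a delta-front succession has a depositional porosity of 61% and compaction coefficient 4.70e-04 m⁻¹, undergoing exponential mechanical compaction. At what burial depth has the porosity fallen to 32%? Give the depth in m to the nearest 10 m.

Working in km (1 km = 1000 m; k in km⁻¹ = k in m⁻¹ × 1000):
Invert Athy's law: z = ln(φ₀/φ) / k
z = ln(0.61/0.32) / 0.47 = ln(1.906) / 0.47 = 0.6451 / 0.47 = 1.373 km

1370 m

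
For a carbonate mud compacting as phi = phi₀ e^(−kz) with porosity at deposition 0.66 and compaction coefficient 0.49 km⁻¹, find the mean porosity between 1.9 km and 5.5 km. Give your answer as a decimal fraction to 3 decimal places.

⟨phi⟩ = (1/(z₂−z₁)) ∫ phi₀ e^(−kz) dz = phi₀·(e^(−k·z₁) − e^(−k·z₂)) / (k·(z₂−z₁))
e^(−0.49×1.9) = 0.3942; e^(−0.49×5.5) = 0.0675
⟨phi⟩ = 0.66 × (0.3942 − 0.0675) / (0.49 × 3.6) = 0.66 × 0.1852 = 0.1222

0.122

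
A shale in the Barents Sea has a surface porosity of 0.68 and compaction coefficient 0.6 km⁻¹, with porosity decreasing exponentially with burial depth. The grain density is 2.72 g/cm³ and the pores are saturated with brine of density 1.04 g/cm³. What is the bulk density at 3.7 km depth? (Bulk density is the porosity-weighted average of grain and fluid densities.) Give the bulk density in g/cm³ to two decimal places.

2.60 g/cm³

Porosity at depth: phi = 0.68·exp(−0.6×3.7) = 0.68×0.1086 = 0.0739
Bulk density: ρ_b = (1−phi)ρ_g + phi·ρ_f = 0.9261×2.72 + 0.0739×1.04
       = 2.519 + 0.077 = 2.596 g/cm³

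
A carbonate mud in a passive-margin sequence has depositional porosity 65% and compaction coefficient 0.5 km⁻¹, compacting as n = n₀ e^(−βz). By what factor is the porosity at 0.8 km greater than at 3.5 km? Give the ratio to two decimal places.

3.86

n(z₁)/n(z₂) = e^(−β·z₁)/e^(−β·z₂) = e^{β(z₂−z₁)}
= exp(0.5 × 2.7) = exp(1.35) = 3.8574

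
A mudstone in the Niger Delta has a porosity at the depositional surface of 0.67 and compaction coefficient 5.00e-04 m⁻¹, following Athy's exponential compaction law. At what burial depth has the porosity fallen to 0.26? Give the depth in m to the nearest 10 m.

Working in km (1 km = 1000 m; β in km⁻¹ = β in m⁻¹ × 1000):
Invert Athy's law: d = ln(n₀/n) / β
d = ln(0.67/0.26) / 0.5 = ln(2.577) / 0.5 = 0.9466 / 0.5 = 1.893 km

1890 m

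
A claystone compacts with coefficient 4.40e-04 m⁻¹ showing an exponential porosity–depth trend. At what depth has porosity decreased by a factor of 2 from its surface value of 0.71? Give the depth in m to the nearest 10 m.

Working in km (1 km = 1000 m; β in km⁻¹ = β in m⁻¹ × 1000):
n/n₀ = 1/2 ⇒ exp(−β·d) = 1/2 ⇒ d = ln(2) / β
d = 0.6931 / 0.44 = 1.575 km

1580 m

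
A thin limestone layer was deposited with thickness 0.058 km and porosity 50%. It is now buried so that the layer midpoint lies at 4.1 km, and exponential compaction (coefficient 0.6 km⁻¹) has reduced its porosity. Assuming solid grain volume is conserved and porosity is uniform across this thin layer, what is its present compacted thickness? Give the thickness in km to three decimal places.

Porosity at 4.1 km: n = 0.5·exp(−0.6×4.1) = 0.0427
Solid-volume conservation: h(1−n) = h₀(1−n₀) ⇒ h = h₀·(1−n₀)/(1−n)
h = 0.058 × (1 − 0.5)/(1 − 0.0427) = 0.058 × 0.5223 = 0.0303 km

0.030 km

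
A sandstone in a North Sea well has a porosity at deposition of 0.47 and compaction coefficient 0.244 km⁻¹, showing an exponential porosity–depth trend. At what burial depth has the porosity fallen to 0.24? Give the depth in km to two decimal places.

Invert Athy's law: Z = ln(phi₀/phi) / c
Z = ln(0.47/0.24) / 0.244 = ln(1.958) / 0.244 = 0.6721 / 0.244 = 2.754 km

2.75 km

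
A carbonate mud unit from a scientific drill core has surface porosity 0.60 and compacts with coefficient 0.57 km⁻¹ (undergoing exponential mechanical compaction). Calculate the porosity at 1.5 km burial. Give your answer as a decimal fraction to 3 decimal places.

n = n₀·exp(−β·d) = 0.6 × exp(−0.57 × 1.5) = 0.6 × exp(−0.855)
  = 0.6 × 0.4253 = 0.2552

0.255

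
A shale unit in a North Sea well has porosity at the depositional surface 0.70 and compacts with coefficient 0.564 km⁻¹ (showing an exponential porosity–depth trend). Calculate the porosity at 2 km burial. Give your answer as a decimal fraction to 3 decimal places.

0.227

phi = phi₀·exp(−k·z) = 0.7 × exp(−0.564 × 2) = 0.7 × exp(−1.128)
  = 0.7 × 0.3237 = 0.2266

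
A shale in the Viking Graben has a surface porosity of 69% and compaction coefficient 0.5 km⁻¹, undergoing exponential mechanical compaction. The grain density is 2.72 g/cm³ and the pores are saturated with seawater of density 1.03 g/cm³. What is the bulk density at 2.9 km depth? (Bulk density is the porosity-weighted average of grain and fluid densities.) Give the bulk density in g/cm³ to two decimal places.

2.45 g/cm³

Porosity at depth: φ = 0.69·exp(−0.5×2.9) = 0.69×0.2346 = 0.1619
Bulk density: ρ_b = (1−φ)ρ_g + φ·ρ_f = 0.8381×2.72 + 0.1619×1.03
       = 2.280 + 0.167 = 2.446 g/cm³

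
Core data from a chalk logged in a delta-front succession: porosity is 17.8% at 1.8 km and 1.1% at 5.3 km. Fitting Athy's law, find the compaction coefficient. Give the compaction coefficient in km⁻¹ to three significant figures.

Athy: phi(d) = phi₀ e^(−βd) ⇒ phi₁/phi₂ = e^{β(d₂−d₁)} ⇒ β = ln(phi₁/phi₂)/(d₂−d₁)
β = ln(0.178/0.011) / (5.3 − 1.8) = ln(16.18) / 3.5 = 2.7839 / 3.5 = 0.7954 km⁻¹

0.795 km⁻¹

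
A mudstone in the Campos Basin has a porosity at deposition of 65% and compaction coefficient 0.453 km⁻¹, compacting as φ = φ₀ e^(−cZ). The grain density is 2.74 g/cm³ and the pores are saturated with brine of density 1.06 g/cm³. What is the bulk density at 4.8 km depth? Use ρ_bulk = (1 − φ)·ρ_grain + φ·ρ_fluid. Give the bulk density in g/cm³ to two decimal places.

Porosity at depth: φ = 0.65·exp(−0.453×4.8) = 0.65×0.1137 = 0.0739
Bulk density: ρ_b = (1−φ)ρ_g + φ·ρ_f = 0.9261×2.74 + 0.0739×1.06
       = 2.538 + 0.078 = 2.616 g/cm³

2.62 g/cm³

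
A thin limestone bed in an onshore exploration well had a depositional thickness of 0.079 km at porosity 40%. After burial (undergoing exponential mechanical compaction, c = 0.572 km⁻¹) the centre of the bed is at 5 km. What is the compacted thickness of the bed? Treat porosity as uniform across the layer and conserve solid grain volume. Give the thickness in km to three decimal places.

Porosity at 5 km: n = 0.4·exp(−0.572×5) = 0.0229
Solid-volume conservation: h(1−n) = h₀(1−n₀) ⇒ h = h₀·(1−n₀)/(1−n)
h = 0.079 × (1 − 0.4)/(1 − 0.0229) = 0.079 × 0.6141 = 0.0485 km

0.049 km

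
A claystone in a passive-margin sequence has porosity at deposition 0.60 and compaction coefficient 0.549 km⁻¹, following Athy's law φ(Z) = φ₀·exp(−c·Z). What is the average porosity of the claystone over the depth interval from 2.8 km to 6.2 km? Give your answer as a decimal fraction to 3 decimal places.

⟨φ⟩ = (1/(Z₂−Z₁)) ∫ φ₀ e^(−cZ) dZ = φ₀·(e^(−c·Z₁) − e^(−c·Z₂)) / (c·(Z₂−Z₁))
e^(−0.549×2.8) = 0.2150; e^(−0.549×6.2) = 0.0332
⟨φ⟩ = 0.6 × (0.2150 − 0.0332) / (0.549 × 3.4) = 0.6 × 0.0974 = 0.0584

0.058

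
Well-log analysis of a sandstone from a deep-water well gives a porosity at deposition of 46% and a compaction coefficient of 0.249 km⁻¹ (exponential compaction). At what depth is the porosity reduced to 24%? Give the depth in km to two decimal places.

2.61 km

Invert Athy's law: Z = ln(n₀/n) / β
Z = ln(0.46/0.24) / 0.249 = ln(1.917) / 0.249 = 0.6506 / 0.249 = 2.613 km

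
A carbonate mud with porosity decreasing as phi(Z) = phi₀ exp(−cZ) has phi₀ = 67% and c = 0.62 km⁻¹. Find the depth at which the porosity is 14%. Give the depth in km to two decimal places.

2.53 km

Invert Athy's law: Z = ln(phi₀/phi) / c
Z = ln(0.67/0.14) / 0.62 = ln(4.786) / 0.62 = 1.5656 / 0.62 = 2.525 km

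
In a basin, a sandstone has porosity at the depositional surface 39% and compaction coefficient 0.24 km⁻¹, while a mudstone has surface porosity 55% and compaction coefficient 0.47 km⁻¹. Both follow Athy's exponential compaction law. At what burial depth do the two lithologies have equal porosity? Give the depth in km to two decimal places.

1.49 km

Set phi₀ₐ e^(−βₐz) = phi₀ᵦ e^(−βᵦz) ⇒ ln(phi₀ₐ/phi₀ᵦ) = (βₐ − βᵦ)·z
z = ln(0.39/0.55) / (0.24 − 0.47) = -0.3438 / -0.23 = 1.495 km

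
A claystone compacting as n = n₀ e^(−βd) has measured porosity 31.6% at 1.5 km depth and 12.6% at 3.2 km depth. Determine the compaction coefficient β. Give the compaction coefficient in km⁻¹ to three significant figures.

Athy: n(d) = n₀ e^(−βd) ⇒ n₁/n₂ = e^{β(d₂−d₁)} ⇒ β = ln(n₁/n₂)/(d₂−d₁)
β = ln(0.316/0.126) / (3.2 − 1.5) = ln(2.508) / 1.7 = 0.9195 / 1.7 = 0.5409 km⁻¹

0.541 km⁻¹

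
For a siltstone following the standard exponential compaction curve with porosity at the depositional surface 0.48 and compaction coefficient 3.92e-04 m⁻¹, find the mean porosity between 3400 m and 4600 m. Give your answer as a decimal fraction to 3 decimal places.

0.101

Working in km (1 km = 1000 m; k in km⁻¹ = k in m⁻¹ × 1000):
⟨phi⟩ = (1/(d₂−d₁)) ∫ phi₀ e^(−kd) dd = phi₀·(e^(−k·d₁) − e^(−k·d₂)) / (k·(d₂−d₁))
e^(−0.392×3.4) = 0.2637; e^(−0.392×4.6) = 0.1648
⟨phi⟩ = 0.48 × (0.2637 − 0.1648) / (0.392 × 1.2) = 0.48 × 0.2104 = 0.1010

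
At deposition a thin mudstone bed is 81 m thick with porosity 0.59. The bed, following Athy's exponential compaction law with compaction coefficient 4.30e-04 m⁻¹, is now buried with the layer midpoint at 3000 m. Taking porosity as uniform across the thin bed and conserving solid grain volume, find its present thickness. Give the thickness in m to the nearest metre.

Working in km (1 km = 1000 m; β in km⁻¹ = β in m⁻¹ × 1000):
Porosity at 3 km: n = 0.59·exp(−0.43×3) = 0.1624
Solid-volume conservation: h(1−n) = h₀(1−n₀) ⇒ h = h₀·(1−n₀)/(1−n)
h = 0.081 × (1 − 0.59)/(1 − 0.1624) = 0.081 × 0.4895 = 0.0396 km

40 m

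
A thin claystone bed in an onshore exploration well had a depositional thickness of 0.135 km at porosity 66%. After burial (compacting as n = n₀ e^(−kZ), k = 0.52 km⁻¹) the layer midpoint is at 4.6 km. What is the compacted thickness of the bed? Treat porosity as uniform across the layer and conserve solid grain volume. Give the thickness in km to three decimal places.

Porosity at 4.6 km: n = 0.66·exp(−0.52×4.6) = 0.0604
Solid-volume conservation: h(1−n) = h₀(1−n₀) ⇒ h = h₀·(1−n₀)/(1−n)
h = 0.135 × (1 − 0.66)/(1 − 0.0604) = 0.135 × 0.3618 = 0.0488 km

0.049 km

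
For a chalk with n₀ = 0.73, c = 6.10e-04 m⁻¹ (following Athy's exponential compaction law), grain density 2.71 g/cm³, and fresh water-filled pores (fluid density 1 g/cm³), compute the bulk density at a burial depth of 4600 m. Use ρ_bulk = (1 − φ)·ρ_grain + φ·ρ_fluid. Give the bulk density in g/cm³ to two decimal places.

Working in km (1 km = 1000 m; c in km⁻¹ = c in m⁻¹ × 1000):
Porosity at depth: n = 0.73·exp(−0.61×4.6) = 0.73×0.0604 = 0.0441
Bulk density: ρ_b = (1−n)ρ_g + n·ρ_f = 0.9559×2.71 + 0.0441×1
       = 2.590 + 0.044 = 2.635 g/cm³

2.63 g/cm³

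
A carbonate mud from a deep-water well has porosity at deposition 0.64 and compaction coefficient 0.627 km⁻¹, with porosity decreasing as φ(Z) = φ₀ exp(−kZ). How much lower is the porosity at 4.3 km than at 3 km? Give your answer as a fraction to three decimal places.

0.054

φ(3) = 0.64·e^(−0.627×3) = 0.0976
φ(4.3) = 0.64·e^(−0.627×4.3) = 0.0432
Δφ = 0.0976 − 0.0432 = 0.0544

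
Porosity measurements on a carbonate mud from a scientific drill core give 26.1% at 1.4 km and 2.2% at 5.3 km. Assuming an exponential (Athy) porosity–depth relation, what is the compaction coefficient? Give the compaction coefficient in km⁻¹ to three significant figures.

Athy: phi(d) = phi₀ e^(−βd) ⇒ phi₁/phi₂ = e^{β(d₂−d₁)} ⇒ β = ln(phi₁/phi₂)/(d₂−d₁)
β = ln(0.261/0.022) / (5.3 − 1.4) = ln(11.86) / 3.9 = 2.4735 / 3.9 = 0.6342 km⁻¹

0.634 km⁻¹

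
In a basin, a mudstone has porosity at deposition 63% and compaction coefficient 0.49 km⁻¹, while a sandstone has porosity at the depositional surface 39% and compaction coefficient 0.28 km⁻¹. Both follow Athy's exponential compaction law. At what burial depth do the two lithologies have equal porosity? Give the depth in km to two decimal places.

Set n₀ₐ e^(−βₐz) = n₀ᵦ e^(−βᵦz) ⇒ ln(n₀ₐ/n₀ᵦ) = (βₐ − βᵦ)·z
z = ln(0.63/0.39) / (0.49 − 0.28) = 0.4796 / 0.21 = 2.284 km

2.28 km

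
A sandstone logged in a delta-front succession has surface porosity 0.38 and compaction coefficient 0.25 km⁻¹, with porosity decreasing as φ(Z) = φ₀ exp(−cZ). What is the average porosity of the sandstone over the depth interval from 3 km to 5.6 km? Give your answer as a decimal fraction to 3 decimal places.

0.132

⟨φ⟩ = (1/(Z₂−Z₁)) ∫ φ₀ e^(−cZ) dZ = φ₀·(e^(−c·Z₁) − e^(−c·Z₂)) / (c·(Z₂−Z₁))
e^(−0.25×3) = 0.4724; e^(−0.25×5.6) = 0.2466
⟨φ⟩ = 0.38 × (0.4724 − 0.2466) / (0.25 × 2.6) = 0.38 × 0.3473 = 0.1320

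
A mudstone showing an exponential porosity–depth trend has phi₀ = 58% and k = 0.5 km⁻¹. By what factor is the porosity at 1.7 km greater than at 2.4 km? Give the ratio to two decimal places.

1.42

phi(d₁)/phi(d₂) = e^(−k·d₁)/e^(−k·d₂) = e^{k(d₂−d₁)}
= exp(0.5 × 0.7) = exp(0.35) = 1.4191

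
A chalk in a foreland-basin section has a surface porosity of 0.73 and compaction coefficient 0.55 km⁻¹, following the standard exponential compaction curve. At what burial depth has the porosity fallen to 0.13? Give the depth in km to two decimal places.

3.14 km

Invert Athy's law: z = ln(φ₀/φ) / β
z = ln(0.73/0.13) / 0.55 = ln(5.615) / 0.55 = 1.7255 / 0.55 = 3.137 km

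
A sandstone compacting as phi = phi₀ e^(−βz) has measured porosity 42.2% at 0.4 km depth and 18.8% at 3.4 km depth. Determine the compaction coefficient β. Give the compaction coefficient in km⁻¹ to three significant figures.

0.270 km⁻¹

Athy: phi(z) = phi₀ e^(−βz) ⇒ phi₁/phi₂ = e^{β(z₂−z₁)} ⇒ β = ln(phi₁/phi₂)/(z₂−z₁)
β = ln(0.422/0.188) / (3.4 − 0.4) = ln(2.245) / 3 = 0.8086 / 3 = 0.2695 km⁻¹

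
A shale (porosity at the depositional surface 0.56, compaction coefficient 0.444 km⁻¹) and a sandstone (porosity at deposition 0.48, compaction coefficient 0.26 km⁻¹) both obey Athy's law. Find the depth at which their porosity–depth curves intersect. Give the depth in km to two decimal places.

Set φ₀ₐ e^(−βₐz) = φ₀ᵦ e^(−βᵦz) ⇒ ln(φ₀ₐ/φ₀ᵦ) = (βₐ − βᵦ)·z
z = ln(0.56/0.48) / (0.444 − 0.26) = 0.1542 / 0.184 = 0.838 km

0.84 km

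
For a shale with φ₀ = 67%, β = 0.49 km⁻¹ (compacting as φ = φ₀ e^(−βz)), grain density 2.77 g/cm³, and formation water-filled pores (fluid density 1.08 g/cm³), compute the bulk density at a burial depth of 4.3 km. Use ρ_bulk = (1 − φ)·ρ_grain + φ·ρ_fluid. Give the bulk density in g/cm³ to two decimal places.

Porosity at depth: φ = 0.67·exp(−0.49×4.3) = 0.67×0.1216 = 0.0815
Bulk density: ρ_b = (1−φ)ρ_g + φ·ρ_f = 0.9185×2.77 + 0.0815×1.08
       = 2.544 + 0.088 = 2.632 g/cm³

2.63 g/cm³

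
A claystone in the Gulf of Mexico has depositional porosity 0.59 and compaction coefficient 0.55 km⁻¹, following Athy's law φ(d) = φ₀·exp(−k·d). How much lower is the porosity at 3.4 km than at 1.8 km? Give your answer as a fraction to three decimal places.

0.128

φ(1.8) = 0.59·e^(−0.55×1.8) = 0.2192
φ(3.4) = 0.59·e^(−0.55×3.4) = 0.0909
Δφ = 0.2192 − 0.0909 = 0.1283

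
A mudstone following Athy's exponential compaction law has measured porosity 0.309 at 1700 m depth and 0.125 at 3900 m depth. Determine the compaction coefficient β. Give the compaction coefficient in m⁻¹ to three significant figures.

Working in km (1 km = 1000 m; β in km⁻¹ = β in m⁻¹ × 1000):
Athy: φ(d) = φ₀ e^(−βd) ⇒ φ₁/φ₂ = e^{β(d₂−d₁)} ⇒ β = ln(φ₁/φ₂)/(d₂−d₁)
β = ln(0.309/0.125) / (3.9 − 1.7) = ln(2.472) / 2.2 = 0.9050 / 2.2 = 0.4114 km⁻¹

0.000411 m⁻¹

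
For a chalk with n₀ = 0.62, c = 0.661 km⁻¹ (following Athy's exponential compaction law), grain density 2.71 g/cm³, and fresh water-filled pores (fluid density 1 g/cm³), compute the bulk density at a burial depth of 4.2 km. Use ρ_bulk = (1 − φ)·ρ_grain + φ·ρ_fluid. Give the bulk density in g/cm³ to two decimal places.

Porosity at depth: n = 0.62·exp(−0.661×4.2) = 0.62×0.0623 = 0.0386
Bulk density: ρ_b = (1−n)ρ_g + n·ρ_f = 0.9614×2.71 + 0.0386×1
       = 2.605 + 0.039 = 2.644 g/cm³

2.64 g/cm³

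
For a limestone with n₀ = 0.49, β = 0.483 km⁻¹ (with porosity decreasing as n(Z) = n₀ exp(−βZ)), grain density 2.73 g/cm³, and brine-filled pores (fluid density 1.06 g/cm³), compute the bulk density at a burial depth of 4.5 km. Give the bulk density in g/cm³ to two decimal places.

Porosity at depth: n = 0.49·exp(−0.483×4.5) = 0.49×0.1138 = 0.0558
Bulk density: ρ_b = (1−n)ρ_g + n·ρ_f = 0.9442×2.73 + 0.0558×1.06
       = 2.578 + 0.059 = 2.637 g/cm³

2.64 g/cm³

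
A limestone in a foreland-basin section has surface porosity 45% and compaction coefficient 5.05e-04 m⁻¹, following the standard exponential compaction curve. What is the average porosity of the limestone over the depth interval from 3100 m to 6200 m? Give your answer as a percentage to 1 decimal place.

Working in km (1 km = 1000 m; k in km⁻¹ = k in m⁻¹ × 1000):
⟨n⟩ = (1/(Z₂−Z₁)) ∫ n₀ e^(−kZ) dZ = n₀·(e^(−k·Z₁) − e^(−k·Z₂)) / (k·(Z₂−Z₁))
e^(−0.505×3.1) = 0.2090; e^(−0.505×6.2) = 0.0437
⟨n⟩ = 0.45 × (0.2090 − 0.0437) / (0.505 × 3.1) = 0.45 × 0.1056 = 0.0475

4.8%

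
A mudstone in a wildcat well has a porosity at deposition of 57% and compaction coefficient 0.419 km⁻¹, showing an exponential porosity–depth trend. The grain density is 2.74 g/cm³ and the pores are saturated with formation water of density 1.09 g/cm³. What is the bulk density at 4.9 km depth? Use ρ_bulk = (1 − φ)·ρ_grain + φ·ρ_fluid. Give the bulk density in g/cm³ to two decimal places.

Porosity at depth: n = 0.57·exp(−0.419×4.9) = 0.57×0.1283 = 0.0732
Bulk density: ρ_b = (1−n)ρ_g + n·ρ_f = 0.9268×2.74 + 0.0732×1.09
       = 2.540 + 0.080 = 2.619 g/cm³

2.62 g/cm³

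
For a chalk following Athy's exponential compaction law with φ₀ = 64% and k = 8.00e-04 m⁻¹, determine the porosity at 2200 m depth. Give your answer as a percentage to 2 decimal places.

11.01%

Working in km (1 km = 1000 m; k in km⁻¹ = k in m⁻¹ × 1000):
φ = φ₀·exp(−k·Z) = 0.64 × exp(−0.8 × 2.2) = 0.64 × exp(−1.76)
  = 0.64 × 0.1720 = 0.1101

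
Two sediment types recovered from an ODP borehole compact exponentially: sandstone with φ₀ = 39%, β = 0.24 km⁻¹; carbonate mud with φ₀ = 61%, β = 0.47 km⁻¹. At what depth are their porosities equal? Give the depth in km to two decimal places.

1.94 km

Set φ₀ₐ e^(−βₐZ) = φ₀ᵦ e^(−βᵦZ) ⇒ ln(φ₀ₐ/φ₀ᵦ) = (βₐ − βᵦ)·Z
Z = ln(0.39/0.61) / (0.24 − 0.47) = -0.4473 / -0.23 = 1.945 km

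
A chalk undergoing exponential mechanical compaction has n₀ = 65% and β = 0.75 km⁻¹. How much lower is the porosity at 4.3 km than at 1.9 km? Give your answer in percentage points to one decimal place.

13.0 percentage points

n(1.9) = 0.65·e^(−0.75×1.9) = 0.1563
n(4.3) = 0.65·e^(−0.75×4.3) = 0.0258
Δn = 0.1563 − 0.0258 = 0.1305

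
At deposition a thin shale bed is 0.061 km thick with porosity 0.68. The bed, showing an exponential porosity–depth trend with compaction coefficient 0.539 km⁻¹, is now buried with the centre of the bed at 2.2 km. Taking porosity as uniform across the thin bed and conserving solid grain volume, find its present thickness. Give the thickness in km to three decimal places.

0.025 km

Porosity at 2.2 km: phi = 0.68·exp(−0.539×2.2) = 0.2077
Solid-volume conservation: h(1−phi) = h₀(1−phi₀) ⇒ h = h₀·(1−phi₀)/(1−phi)
h = 0.061 × (1 − 0.68)/(1 − 0.2077) = 0.061 × 0.4039 = 0.0246 km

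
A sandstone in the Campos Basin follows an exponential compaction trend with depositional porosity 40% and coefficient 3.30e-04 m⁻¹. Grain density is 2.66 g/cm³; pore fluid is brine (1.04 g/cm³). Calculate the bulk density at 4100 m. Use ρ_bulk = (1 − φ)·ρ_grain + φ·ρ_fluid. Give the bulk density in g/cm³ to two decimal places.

2.49 g/cm³

Working in km (1 km = 1000 m; k in km⁻¹ = k in m⁻¹ × 1000):
Porosity at depth: n = 0.4·exp(−0.33×4.1) = 0.4×0.2585 = 0.1034
Bulk density: ρ_b = (1−n)ρ_g + n·ρ_f = 0.8966×2.66 + 0.1034×1.04
       = 2.385 + 0.108 = 2.493 g/cm³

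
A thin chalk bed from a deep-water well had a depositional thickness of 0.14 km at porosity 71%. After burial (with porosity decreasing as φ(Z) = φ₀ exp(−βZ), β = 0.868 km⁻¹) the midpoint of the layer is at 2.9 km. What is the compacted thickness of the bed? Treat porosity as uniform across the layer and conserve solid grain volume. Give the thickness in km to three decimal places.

0.043 km

Porosity at 2.9 km: φ = 0.71·exp(−0.868×2.9) = 0.0573
Solid-volume conservation: h(1−φ) = h₀(1−φ₀) ⇒ h = h₀·(1−φ₀)/(1−φ)
h = 0.14 × (1 − 0.71)/(1 − 0.0573) = 0.14 × 0.3076 = 0.0431 km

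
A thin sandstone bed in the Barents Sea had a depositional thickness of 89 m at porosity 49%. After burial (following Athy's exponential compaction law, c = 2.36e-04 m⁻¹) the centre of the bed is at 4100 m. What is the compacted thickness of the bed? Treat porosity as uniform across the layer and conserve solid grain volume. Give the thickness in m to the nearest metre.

Working in km (1 km = 1000 m; c in km⁻¹ = c in m⁻¹ × 1000):
Porosity at 4.1 km: n = 0.49·exp(−0.236×4.1) = 0.1862
Solid-volume conservation: h(1−n) = h₀(1−n₀) ⇒ h = h₀·(1−n₀)/(1−n)
h = 0.089 × (1 − 0.49)/(1 − 0.1862) = 0.089 × 0.6267 = 0.0558 km

56 m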